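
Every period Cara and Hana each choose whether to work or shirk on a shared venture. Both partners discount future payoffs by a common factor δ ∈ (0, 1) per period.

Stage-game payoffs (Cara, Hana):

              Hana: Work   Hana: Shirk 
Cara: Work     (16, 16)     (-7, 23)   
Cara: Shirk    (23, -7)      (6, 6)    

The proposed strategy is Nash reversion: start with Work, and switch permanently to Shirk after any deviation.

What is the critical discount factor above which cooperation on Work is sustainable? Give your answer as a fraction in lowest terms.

7/17

16/(1−δ) ≥ 23 + 6δ/(1−δ)
16 ≥ 23 − 17δ
δ ≥ 7/17.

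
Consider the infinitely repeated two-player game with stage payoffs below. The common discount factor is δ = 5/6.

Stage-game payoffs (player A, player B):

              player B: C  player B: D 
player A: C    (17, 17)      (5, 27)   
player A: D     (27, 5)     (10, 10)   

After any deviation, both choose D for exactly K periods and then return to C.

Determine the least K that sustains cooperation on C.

2

Need Σ_{k=1}^{K} δ^k ≥ (27−17)/(17−10) = 1.4286 at δ = 5/6.
At K = 1 the sum is 0.8333 < 1.4286; at K = 2 it is 1.5278 ≥ 1.4286.
So the minimum punishment length is K = 2.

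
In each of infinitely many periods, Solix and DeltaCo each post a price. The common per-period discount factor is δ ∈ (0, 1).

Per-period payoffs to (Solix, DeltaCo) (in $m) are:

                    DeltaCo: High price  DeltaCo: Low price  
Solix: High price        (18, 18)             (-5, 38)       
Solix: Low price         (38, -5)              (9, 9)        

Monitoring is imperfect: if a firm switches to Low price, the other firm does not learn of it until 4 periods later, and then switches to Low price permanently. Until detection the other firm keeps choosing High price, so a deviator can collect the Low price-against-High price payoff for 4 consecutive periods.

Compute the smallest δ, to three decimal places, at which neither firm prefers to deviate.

A deviator earns 38 for 4 periods, then 9 forever; cooperating earns 18 forever. Multiplying the IC by (1−δ):
18 ≥ 38(1−δ^4) + 9δ^4, so 29·δ^4 ≥ 20 and δ^4 ≥ 20/29.
δ ≥ (20/29)^(1/4) ≈ 0.911.

0.911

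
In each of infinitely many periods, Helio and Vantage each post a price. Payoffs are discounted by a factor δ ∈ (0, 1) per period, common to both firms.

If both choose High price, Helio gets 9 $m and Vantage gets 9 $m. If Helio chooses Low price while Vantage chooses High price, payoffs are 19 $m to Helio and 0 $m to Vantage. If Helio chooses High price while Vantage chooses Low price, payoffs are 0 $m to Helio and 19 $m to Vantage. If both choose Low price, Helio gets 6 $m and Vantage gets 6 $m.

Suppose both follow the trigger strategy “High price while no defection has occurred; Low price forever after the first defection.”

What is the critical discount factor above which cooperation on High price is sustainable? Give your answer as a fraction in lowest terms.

9/(1−δ) ≥ 19 + 6δ/(1−δ)
9 ≥ 19 − 13δ
δ ≥ 10/13.

10/13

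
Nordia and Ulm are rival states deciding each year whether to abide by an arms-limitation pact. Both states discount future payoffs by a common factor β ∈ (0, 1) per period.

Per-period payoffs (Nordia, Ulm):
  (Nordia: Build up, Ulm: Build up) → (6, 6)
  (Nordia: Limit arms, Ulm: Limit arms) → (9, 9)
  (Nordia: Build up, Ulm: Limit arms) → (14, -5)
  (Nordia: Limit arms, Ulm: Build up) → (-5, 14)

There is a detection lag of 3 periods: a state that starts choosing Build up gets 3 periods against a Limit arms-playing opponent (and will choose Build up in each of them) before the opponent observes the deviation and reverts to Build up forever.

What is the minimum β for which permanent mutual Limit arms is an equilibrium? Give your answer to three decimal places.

0.855

The best deviation is to choose Build up for all 3 undetected periods, earning 14 each, then 6 forever once detected.
Deviation value: 14(1−β^3)/(1−β) + 6β^3/(1−β); cooperation value: 9/(1−β).
IC: 9 ≥ 14(1−β^3) + 6β^3 = 14 − 8β^3.
So β^3 ≥ 5/8, giving β ≥ (5/8)^(1/3) ≈ 0.855.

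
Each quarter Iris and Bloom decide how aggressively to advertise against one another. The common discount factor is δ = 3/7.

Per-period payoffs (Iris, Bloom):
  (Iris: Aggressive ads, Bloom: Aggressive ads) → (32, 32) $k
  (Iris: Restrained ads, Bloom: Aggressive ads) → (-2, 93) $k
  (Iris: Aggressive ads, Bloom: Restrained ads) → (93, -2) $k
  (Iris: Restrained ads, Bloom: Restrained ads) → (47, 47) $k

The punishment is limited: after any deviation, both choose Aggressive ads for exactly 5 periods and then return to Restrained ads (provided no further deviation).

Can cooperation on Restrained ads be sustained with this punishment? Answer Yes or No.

Comparing payoff streams over the 6 periods until play realigns: cooperate → 47(1+δ+…+δ^5); deviate → 93 + 32(δ+…+δ^5).
Cooperation is sustained iff (47−32)(δ+…+δ^5) ≥ 93−47.
δ+…+δ^5 = 3/7·(1−(3/7)^5)/(1−3/7) = 0.7392, and (93−47)/(47−32) = 3.0667.
0.7392 < 3.0667, so cooperation is not sustainable.

No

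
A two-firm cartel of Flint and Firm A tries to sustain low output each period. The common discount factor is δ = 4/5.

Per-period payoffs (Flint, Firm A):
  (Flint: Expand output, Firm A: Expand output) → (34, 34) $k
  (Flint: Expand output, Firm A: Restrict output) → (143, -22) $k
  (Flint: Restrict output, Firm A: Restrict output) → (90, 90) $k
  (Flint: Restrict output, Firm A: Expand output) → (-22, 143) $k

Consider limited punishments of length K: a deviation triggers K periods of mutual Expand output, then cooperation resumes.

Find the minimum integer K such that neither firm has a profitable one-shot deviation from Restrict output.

IC: δ(1−δ^K)/(1−δ) ≥ (143−90)/(90−34) = 53/56.
With δ = 4/5: need 1 − δ^K ≥ 53/56·(1−4/5)/(4/5), i.e. δ^K ≤ 0.7634.
Since (4/5)^1 = 0.8000 and (4/5)^2 = 0.6400, the smallest such K is 2.

2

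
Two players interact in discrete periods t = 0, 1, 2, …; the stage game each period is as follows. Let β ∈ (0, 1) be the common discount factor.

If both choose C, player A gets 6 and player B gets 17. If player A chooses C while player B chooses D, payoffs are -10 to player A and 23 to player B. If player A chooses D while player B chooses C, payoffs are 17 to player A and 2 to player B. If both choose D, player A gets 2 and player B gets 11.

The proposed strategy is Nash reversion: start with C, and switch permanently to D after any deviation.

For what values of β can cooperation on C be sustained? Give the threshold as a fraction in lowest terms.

For player A: deviation gain 17−6 = 11, per-period punishment loss 6−2 = 4. IC gives β ≥ 11/15.
For player B: gain 6, loss 6 per period, so β ≥ 6/12 = 1/2.
The tighter constraint is player A's, so cooperation needs β ≥ 11/15.

11/15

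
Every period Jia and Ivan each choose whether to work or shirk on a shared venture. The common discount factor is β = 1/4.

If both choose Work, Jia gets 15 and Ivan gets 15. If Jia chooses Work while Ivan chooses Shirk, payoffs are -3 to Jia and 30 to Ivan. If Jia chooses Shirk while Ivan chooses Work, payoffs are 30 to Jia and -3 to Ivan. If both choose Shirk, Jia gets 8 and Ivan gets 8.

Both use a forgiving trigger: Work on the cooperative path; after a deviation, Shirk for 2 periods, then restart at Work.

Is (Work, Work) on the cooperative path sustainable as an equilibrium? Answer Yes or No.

No

A one-shot deviation gives 30 now, then 8 for 2 periods, then back to 15.
Gain from deviating: (30−15) today; loss: (15−8) in each of the next 2 periods.
No-deviation condition: (15−8)(β+…+β^2) ≥ 30−15, i.e. β+…+β^2 ≥ 15/7.
At β = 1/4: β+…+β^2 = 0.3125 < 2.1429.
So cooperation is not sustainable.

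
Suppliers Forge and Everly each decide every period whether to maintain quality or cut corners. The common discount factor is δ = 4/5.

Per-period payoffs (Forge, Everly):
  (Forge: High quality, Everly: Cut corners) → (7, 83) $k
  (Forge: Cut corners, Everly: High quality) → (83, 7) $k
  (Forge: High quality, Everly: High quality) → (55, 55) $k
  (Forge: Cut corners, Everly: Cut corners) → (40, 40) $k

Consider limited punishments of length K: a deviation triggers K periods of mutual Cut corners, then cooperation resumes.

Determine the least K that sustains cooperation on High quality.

Need Σ_{k=1}^{K} δ^k ≥ (83−55)/(55−40) = 1.8667 at δ = 4/5.
At K = 2 the sum is 1.4400 < 1.8667; at K = 3 it is 1.9520 ≥ 1.8667.
So the minimum punishment length is K = 3.

3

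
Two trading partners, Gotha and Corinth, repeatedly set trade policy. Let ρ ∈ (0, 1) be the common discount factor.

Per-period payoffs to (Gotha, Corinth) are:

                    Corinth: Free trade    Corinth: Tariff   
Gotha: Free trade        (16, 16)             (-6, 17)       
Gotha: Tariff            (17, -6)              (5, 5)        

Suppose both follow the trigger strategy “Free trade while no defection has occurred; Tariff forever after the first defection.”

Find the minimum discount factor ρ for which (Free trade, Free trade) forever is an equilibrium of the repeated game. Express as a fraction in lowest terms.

1/12

One-period gain from deviating is 17 − 16 = 1. The loss is 16 − 5 = 11 in every subsequent period, with present value 11·ρ/(1−ρ).
Deviation is unprofitable when 11·ρ/(1−ρ) ≥ 1, i.e. ρ/(1−ρ) ≥ 1/11.
Equivalently ρ ≥ 1/(1+11) = 1/12.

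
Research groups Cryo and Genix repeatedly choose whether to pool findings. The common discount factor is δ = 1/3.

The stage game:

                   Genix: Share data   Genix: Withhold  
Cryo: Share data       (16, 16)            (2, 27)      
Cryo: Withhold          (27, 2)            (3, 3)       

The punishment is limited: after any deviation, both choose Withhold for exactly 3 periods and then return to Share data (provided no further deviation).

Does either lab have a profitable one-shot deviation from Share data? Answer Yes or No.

Comparing payoff streams over the 4 periods until play realigns: cooperate → 16(1+δ+…+δ^3); deviate → 27 + 3(δ+…+δ^3).
Cooperation is sustained iff (16−3)(δ+…+δ^3) ≥ 27−16.
δ+…+δ^3 = 1/3·(1−(1/3)^3)/(1−1/3) = 0.4815, and (27−16)/(16−3) = 0.8462.
0.4815 < 0.8462, so cooperation is not sustainable.

Yes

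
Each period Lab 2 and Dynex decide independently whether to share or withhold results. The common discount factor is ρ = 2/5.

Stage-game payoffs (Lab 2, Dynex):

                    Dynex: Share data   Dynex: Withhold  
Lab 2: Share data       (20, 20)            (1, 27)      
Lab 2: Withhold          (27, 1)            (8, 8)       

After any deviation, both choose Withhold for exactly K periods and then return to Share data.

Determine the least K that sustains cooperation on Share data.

IC: ρ(1−ρ^K)/(1−ρ) ≥ (27−20)/(20−8) = 7/12.
With ρ = 2/5: need 1 − ρ^K ≥ 7/12·(1−2/5)/(2/5), i.e. ρ^K ≤ 0.1250.
Since (2/5)^2 = 0.1600 and (2/5)^3 = 0.0640, the smallest such K is 3.

3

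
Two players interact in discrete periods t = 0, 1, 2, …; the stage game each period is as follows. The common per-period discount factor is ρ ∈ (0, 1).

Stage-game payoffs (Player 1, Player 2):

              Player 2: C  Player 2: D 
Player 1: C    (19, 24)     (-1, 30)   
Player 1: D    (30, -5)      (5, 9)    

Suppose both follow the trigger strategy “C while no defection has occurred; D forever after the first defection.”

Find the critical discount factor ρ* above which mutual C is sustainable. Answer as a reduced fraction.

11/25

For Player 1: deviation gain 30−19 = 11, per-period punishment loss 19−5 = 14. IC gives ρ ≥ 11/25.
For Player 2: gain 6, loss 15 per period, so ρ ≥ 6/21 = 2/7.
The tighter constraint is Player 1's, so cooperation needs ρ ≥ 11/25.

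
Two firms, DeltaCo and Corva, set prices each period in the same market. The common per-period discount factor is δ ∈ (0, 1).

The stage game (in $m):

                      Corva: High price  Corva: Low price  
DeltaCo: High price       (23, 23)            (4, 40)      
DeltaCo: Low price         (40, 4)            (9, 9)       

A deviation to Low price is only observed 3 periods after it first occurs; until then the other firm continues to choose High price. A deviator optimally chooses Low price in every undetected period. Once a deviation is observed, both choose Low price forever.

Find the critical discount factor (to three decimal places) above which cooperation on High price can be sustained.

0.819

Deviating for the 3 undetected periods gains 40−23 = 17 per period over cooperation, then loses 23−9 = 14 per period forever once punishment starts.
Gain: 17(1 + δ + … + δ^2); loss: 14·δ^3/(1−δ).
No profitable deviation ⇔ 17(1−δ^3) ≤ 14·δ^3, i.e. δ^3 ≥ 17/(17+14) = 17/31.
Hence δ ≥ (17/31)^(1/3) ≈ 0.819.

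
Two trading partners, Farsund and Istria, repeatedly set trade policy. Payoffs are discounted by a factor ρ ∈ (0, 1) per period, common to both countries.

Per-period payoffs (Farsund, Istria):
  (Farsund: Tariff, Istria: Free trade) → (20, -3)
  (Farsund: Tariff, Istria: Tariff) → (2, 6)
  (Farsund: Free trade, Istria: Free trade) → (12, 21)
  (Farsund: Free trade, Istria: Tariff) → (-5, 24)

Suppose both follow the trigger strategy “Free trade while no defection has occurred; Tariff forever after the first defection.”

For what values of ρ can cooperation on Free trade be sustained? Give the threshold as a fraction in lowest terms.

4/9

For Farsund: deviation gain 20−12 = 8, per-period punishment loss 12−2 = 10. IC gives ρ ≥ 8/18 = 4/9.
For Istria: gain 3, loss 15 per period, so ρ ≥ 3/18 = 1/6.
The tighter constraint is Farsund's, so cooperation needs ρ ≥ 4/9.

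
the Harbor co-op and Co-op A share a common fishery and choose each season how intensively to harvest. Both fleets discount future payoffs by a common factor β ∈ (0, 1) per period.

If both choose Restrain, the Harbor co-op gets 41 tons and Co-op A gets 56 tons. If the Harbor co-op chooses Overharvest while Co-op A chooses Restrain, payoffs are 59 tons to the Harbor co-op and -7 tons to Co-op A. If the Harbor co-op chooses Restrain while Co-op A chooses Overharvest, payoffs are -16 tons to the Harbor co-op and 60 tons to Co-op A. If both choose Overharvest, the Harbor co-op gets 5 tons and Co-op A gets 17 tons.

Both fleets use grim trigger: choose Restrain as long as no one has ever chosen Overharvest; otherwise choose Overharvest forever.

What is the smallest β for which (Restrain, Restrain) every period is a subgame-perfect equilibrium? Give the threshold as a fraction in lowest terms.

1/3

For the Harbor co-op: deviation gain 59−41 = 18, per-period punishment loss 41−5 = 36. IC gives β ≥ 18/54 = 1/3.
For Co-op A: gain 4, loss 39 per period, so β ≥ 4/43.
The tighter constraint is the Harbor co-op's, so cooperation needs β ≥ 1/3.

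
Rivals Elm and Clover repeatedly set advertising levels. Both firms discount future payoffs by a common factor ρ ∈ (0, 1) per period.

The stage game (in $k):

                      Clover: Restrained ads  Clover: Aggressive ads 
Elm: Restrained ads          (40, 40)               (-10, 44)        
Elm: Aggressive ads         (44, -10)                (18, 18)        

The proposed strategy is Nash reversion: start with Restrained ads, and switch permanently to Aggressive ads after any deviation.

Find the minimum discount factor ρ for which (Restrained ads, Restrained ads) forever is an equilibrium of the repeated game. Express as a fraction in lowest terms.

One-period gain from deviating is 44 − 40 = 4. The loss is 40 − 18 = 22 in every subsequent period, with present value 22·ρ/(1−ρ).
Deviation is unprofitable when 22·ρ/(1−ρ) ≥ 4, i.e. ρ/(1−ρ) ≥ 2/11.
Equivalently ρ ≥ 4/(4+22) = 2/13.

2/13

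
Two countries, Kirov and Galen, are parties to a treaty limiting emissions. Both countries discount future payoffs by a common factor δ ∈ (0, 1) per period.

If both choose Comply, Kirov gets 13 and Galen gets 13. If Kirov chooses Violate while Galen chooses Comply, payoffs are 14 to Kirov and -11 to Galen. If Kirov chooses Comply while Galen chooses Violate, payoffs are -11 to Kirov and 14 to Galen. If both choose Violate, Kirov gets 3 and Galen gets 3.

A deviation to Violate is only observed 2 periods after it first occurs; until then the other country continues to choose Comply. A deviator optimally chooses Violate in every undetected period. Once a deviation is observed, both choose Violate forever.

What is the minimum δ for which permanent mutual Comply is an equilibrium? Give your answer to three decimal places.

0.302

The best deviation is to choose Violate for all 2 undetected periods, earning 14 each, then 3 forever once detected.
Deviation value: 14(1−δ^2)/(1−δ) + 3δ^2/(1−δ); cooperation value: 13/(1−δ).
IC: 13 ≥ 14(1−δ^2) + 3δ^2 = 14 − 11δ^2.
So δ^2 ≥ 1/11, giving δ ≥ (1/11)^(1/2) ≈ 0.302.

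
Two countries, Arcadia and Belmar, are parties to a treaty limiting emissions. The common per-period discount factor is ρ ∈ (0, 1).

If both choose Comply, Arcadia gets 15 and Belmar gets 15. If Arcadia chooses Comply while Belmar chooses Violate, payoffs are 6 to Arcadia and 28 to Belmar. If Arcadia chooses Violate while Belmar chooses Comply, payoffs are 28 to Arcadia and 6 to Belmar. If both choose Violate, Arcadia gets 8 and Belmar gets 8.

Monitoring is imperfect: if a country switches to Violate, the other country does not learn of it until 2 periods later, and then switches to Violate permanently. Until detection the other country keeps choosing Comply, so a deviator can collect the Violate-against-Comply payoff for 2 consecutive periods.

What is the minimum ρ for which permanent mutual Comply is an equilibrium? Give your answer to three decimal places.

0.806

The best deviation is to choose Violate for all 2 undetected periods, earning 28 each, then 8 forever once detected.
Deviation value: 28(1−ρ^2)/(1−ρ) + 8ρ^2/(1−ρ); cooperation value: 15/(1−ρ).
IC: 15 ≥ 28(1−ρ^2) + 8ρ^2 = 28 − 20ρ^2.
So ρ^2 ≥ 13/20, giving ρ ≥ (13/20)^(1/2) ≈ 0.806.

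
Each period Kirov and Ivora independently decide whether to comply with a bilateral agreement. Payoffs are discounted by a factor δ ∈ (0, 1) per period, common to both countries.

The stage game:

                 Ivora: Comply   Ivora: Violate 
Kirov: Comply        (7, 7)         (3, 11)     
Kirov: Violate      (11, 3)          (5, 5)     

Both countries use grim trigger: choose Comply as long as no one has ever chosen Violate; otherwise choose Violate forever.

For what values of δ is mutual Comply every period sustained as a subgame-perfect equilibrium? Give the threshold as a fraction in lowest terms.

7/(1−δ) ≥ 11 + 5δ/(1−δ)
7 ≥ 11 − 6δ
δ ≥ 4/6 = 2/3.

2/3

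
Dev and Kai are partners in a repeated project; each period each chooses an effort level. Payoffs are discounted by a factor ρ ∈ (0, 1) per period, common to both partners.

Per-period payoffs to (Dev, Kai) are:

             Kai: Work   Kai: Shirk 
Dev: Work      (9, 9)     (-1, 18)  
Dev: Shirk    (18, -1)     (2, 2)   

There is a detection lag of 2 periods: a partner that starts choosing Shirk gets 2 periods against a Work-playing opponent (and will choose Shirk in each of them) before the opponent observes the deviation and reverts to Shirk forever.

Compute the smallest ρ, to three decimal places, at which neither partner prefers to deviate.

A deviator earns 18 for 2 periods, then 2 forever; cooperating earns 9 forever. Multiplying the IC by (1−ρ):
9 ≥ 18(1−ρ^2) + 2ρ^2, so 16·ρ^2 ≥ 9 and ρ^2 ≥ 9/16.
ρ ≥ (9/16)^(1/2) ≈ 0.750.

0.750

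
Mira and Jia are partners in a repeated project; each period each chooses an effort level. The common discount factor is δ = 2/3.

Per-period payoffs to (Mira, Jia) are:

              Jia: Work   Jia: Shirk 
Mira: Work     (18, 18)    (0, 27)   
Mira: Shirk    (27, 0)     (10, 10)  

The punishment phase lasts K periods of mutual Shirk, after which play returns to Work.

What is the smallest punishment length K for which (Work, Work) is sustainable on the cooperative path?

No profitable deviation requires (18−10)(δ+…+δ^K) ≥ 27−18, i.e. δ+…+δ^K ≥ 9/8 ≈ 1.1250.
With δ = 2/3, the partial sums are K=1: 0.6667, K=2: 1.1111, K=3: 1.4074.
K = 3 is the first length at which the sum reaches 1.1250.

3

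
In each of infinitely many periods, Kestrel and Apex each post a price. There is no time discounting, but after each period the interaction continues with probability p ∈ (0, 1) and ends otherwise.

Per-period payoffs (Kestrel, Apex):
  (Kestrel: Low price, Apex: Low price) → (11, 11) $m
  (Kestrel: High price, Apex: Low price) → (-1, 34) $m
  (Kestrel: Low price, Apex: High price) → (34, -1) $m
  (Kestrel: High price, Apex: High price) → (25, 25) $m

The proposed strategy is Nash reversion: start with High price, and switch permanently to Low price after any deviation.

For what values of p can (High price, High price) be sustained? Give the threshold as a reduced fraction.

With no time discounting, the continuation probability p plays the role of the discount factor.
Grim-trigger IC: 25/(1−p) ≥ 34 + 11p/(1−p) ⇒ p ≥ (34−25)/(34−11) = 9/23.

9/23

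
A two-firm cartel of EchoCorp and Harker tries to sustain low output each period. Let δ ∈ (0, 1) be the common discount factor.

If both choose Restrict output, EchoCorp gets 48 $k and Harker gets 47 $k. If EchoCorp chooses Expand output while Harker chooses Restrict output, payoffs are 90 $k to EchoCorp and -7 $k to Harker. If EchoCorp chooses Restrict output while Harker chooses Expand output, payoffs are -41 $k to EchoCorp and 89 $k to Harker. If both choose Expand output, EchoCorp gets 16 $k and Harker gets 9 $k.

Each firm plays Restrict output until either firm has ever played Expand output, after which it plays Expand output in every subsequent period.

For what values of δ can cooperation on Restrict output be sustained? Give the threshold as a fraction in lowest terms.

For EchoCorp: deviation gain 90−48 = 42, per-period punishment loss 48−16 = 32. IC gives δ ≥ 42/74 = 21/37.
For Harker: gain 42, loss 38 per period, so δ ≥ 42/80 = 21/40.
The tighter constraint is EchoCorp's, so cooperation needs δ ≥ 21/37.

21/37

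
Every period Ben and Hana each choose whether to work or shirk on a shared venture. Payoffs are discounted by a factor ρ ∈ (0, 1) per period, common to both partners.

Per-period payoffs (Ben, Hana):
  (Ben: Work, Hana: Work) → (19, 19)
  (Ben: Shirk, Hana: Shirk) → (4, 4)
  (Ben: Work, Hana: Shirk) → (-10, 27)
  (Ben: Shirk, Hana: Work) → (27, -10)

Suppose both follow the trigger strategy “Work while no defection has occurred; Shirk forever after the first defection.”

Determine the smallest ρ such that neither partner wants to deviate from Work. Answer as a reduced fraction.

Cooperation forever yields 19 each period: 19/(1−ρ).
Deviating yields 27 once, then 4 forever: 27 + 4ρ/(1−ρ).
No profitable deviation requires 19/(1−ρ) ≥ 27 + 4ρ/(1−ρ).
Multiplying by (1−ρ): 19 ≥ 27(1−ρ) + 4ρ = 27 − 23ρ.
So 23ρ ≥ 8, i.e. ρ ≥ 8/23.

8/23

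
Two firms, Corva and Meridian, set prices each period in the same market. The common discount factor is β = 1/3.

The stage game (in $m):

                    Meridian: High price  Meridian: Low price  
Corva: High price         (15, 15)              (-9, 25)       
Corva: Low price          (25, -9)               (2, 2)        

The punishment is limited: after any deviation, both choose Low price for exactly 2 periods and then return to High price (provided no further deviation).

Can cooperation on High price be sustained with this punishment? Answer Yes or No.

No

A one-shot deviation gives 25 now, then 2 for 2 periods, then back to 15.
Gain from deviating: (25−15) today; loss: (15−2) in each of the next 2 periods.
No-deviation condition: (15−2)(β+…+β^2) ≥ 25−15, i.e. β+…+β^2 ≥ 10/13.
At β = 1/3: β+…+β^2 = 0.4444 < 0.7692.
So cooperation is not sustainable.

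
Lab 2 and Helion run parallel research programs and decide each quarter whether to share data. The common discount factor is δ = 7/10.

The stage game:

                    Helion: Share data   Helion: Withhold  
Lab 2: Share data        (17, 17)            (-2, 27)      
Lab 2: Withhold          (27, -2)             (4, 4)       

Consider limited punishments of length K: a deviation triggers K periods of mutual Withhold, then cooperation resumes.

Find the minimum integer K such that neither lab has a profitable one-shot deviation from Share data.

No profitable deviation requires (17−4)(δ+…+δ^K) ≥ 27−17, i.e. δ+…+δ^K ≥ 10/13 ≈ 0.7692.
With δ = 7/10, the partial sums are K=1: 0.7000, K=2: 1.1900.
K = 2 is the first length at which the sum reaches 0.7692.

2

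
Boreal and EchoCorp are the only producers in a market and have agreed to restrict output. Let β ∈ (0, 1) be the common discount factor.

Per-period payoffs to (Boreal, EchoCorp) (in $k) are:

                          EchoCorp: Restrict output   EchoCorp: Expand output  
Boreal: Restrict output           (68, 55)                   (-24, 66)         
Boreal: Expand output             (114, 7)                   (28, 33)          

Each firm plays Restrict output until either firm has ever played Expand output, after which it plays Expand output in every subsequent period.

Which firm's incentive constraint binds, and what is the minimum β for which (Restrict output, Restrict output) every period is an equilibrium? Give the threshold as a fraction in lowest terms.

Boreal; β ≥ 23/43

For Boreal: deviation gain 114−68 = 46, per-period punishment loss 68−28 = 40. IC gives β ≥ 46/86 = 23/43.
For EchoCorp: gain 11, loss 22 per period, so β ≥ 11/33 = 1/3.
The tighter constraint is Boreal's, so cooperation needs β ≥ 23/43.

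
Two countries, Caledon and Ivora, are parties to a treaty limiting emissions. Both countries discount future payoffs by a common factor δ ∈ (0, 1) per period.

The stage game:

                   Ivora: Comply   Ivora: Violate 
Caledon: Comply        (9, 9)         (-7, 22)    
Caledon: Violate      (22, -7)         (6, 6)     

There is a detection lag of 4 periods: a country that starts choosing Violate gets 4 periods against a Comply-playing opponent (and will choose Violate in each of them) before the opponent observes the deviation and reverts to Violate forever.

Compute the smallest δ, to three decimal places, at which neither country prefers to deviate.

A deviator earns 22 for 4 periods, then 6 forever; cooperating earns 9 forever. Multiplying the IC by (1−δ):
9 ≥ 22(1−δ^4) + 6δ^4, so 16·δ^4 ≥ 13 and δ^4 ≥ 13/16.
δ ≥ (13/16)^(1/4) ≈ 0.949.

0.949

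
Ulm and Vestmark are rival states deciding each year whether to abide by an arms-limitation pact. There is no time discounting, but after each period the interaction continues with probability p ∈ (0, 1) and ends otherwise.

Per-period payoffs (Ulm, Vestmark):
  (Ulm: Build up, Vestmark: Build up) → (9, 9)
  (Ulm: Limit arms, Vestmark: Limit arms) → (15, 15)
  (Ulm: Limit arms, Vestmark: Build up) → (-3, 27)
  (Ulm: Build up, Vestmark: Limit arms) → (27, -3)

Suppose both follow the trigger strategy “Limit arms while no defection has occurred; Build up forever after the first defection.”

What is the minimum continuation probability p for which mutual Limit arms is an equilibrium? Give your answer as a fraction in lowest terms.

Expected cooperation value is 15 + p·15 + p²·15 + … = 15/(1−p); deviation gives 27 + p·9/(1−p).
15 ≥ 27(1−p) + 9p ⇒ 18p ≥ 12 ⇒ p ≥ 12/18 = 2/3.

2/3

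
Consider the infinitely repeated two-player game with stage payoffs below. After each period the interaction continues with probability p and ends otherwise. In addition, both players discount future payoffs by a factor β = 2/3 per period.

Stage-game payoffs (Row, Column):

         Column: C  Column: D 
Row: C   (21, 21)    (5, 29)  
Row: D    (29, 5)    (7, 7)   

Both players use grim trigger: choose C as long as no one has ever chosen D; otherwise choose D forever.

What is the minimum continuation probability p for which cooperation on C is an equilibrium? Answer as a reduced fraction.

6/11

With continuation probability p and discount β, the effective per-period discount factor is βp.
Grim-trigger IC: βp ≥ (29−21)/(29−7) = 4/11.
So p ≥ (4/11)/(2/3) = 6/11.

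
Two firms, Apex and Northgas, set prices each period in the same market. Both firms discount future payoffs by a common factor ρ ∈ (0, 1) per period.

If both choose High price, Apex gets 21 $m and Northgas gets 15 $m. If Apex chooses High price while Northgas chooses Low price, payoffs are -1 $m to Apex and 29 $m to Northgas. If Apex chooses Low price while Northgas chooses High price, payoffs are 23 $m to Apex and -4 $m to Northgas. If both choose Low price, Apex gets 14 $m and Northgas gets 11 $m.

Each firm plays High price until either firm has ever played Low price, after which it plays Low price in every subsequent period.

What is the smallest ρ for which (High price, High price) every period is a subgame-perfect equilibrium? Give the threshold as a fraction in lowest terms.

For Apex: deviation gain 23−21 = 2, per-period punishment loss 21−14 = 7. IC gives ρ ≥ 2/9.
For Northgas: gain 14, loss 4 per period, so ρ ≥ 14/18 = 7/9.
The tighter constraint is Northgas's, so cooperation needs ρ ≥ 7/9.

7/9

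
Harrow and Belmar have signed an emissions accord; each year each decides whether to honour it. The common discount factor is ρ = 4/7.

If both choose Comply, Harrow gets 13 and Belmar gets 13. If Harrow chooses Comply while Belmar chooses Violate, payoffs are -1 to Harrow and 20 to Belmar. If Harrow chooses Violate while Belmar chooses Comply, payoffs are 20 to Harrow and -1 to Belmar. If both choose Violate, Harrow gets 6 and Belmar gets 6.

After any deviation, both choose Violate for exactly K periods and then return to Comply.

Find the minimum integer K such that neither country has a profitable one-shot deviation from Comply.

IC: ρ(1−ρ^K)/(1−ρ) ≥ (20−13)/(13−6) = 1.
With ρ = 4/7: need 1 − ρ^K ≥ 1·(1−4/7)/(4/7), i.e. ρ^K ≤ 0.2500.
Since (4/7)^2 = 0.3265 and (4/7)^3 = 0.1866, the smallest such K is 3.

3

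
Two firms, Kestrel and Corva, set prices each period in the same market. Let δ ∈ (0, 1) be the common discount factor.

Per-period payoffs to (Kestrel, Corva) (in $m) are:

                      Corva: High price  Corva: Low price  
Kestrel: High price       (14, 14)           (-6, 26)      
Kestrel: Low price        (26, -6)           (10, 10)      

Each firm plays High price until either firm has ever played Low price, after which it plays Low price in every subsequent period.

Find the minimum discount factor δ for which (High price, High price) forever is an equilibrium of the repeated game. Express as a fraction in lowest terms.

One-period gain from deviating is 26 − 14 = 12. The loss is 14 − 10 = 4 in every subsequent period, with present value 4·δ/(1−δ).
Deviation is unprofitable when 4·δ/(1−δ) ≥ 12, i.e. δ/(1−δ) ≥ 3.
Equivalently δ ≥ 12/(12+4) = 3/4.

3/4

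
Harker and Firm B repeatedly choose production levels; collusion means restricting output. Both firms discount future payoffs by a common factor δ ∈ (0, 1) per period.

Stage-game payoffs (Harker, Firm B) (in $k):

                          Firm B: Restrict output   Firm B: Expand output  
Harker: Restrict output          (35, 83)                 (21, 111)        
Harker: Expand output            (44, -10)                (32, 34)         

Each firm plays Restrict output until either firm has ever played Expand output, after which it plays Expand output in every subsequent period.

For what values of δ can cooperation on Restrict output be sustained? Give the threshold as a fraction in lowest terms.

3/4

For Harker: deviation gain 44−35 = 9, per-period punishment loss 35−32 = 3. IC gives δ ≥ 9/12 = 3/4.
For Firm B: gain 28, loss 49 per period, so δ ≥ 28/77 = 4/11.
The tighter constraint is Harker's, so cooperation needs δ ≥ 3/4.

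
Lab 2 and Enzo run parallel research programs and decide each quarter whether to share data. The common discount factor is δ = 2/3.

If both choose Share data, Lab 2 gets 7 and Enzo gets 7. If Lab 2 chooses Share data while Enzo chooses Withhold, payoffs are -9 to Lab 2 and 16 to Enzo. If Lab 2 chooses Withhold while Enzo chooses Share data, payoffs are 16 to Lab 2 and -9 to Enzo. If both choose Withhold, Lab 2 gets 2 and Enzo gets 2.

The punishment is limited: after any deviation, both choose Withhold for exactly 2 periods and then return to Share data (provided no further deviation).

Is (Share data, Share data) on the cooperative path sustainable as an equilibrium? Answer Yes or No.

No

Comparing payoff streams over the 3 periods until play realigns: cooperate → 7(1+δ+…+δ^2); deviate → 16 + 2(δ+…+δ^2).
Cooperation is sustained iff (7−2)(δ+…+δ^2) ≥ 16−7.
δ+…+δ^2 = 2/3·(1−(2/3)^2)/(1−2/3) = 1.1111, and (16−7)/(7−2) = 1.8000.
1.1111 < 1.8000, so cooperation is not sustainable.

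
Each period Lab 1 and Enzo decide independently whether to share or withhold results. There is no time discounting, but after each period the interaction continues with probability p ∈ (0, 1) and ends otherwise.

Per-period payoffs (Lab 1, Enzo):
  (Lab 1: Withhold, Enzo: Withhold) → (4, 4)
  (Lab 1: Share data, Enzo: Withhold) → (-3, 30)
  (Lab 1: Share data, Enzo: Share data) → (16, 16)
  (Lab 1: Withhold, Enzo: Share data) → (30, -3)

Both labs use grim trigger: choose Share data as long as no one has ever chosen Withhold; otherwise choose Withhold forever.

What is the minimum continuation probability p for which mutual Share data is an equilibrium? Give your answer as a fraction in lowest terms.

With no time discounting, the continuation probability p plays the role of the discount factor.
Grim-trigger IC: 16/(1−p) ≥ 30 + 4p/(1−p) ⇒ p ≥ (30−16)/(30−4) = 7/13.

7/13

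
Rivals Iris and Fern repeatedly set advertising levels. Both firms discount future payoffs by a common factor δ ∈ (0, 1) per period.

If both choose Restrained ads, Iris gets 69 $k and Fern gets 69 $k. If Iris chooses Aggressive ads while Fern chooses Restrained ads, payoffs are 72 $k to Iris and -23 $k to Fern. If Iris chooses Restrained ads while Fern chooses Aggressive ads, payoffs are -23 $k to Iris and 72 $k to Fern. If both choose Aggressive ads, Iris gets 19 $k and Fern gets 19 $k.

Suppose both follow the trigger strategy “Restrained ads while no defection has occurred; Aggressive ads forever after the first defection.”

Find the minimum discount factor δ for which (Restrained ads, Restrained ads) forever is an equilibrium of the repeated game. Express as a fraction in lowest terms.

Under grim trigger the critical discount factor is (T−C)/(T−P) with T = 72, C = 69, P = 19.
δ* = (72−69)/(72−19) = 3/53.

3/53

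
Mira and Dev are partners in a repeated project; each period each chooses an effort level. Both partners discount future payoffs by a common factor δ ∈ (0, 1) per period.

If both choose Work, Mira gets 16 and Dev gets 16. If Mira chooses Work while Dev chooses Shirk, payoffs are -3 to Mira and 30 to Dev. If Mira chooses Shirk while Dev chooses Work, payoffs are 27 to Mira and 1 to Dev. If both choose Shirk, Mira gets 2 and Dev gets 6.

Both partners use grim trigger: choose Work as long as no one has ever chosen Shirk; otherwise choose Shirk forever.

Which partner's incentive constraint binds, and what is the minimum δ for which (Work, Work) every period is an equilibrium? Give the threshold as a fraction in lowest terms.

Dev; δ ≥ 7/12

For Mira: deviation gain 27−16 = 11, per-period punishment loss 16−2 = 14. IC gives δ ≥ 11/25.
For Dev: gain 14, loss 10 per period, so δ ≥ 14/24 = 7/12.
The tighter constraint is Dev's, so cooperation needs δ ≥ 7/12.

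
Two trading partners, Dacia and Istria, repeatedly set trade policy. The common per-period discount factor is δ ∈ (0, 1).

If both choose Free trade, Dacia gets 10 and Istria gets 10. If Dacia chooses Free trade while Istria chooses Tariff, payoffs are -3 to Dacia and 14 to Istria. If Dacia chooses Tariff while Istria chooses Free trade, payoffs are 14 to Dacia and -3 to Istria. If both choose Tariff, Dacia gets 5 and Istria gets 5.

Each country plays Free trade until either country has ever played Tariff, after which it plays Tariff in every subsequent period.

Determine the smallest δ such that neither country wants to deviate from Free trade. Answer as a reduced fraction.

Cooperation forever yields 10 each period: 10/(1−δ).
Deviating yields 14 once, then 5 forever: 14 + 5δ/(1−δ).
No profitable deviation requires 10/(1−δ) ≥ 14 + 5δ/(1−δ).
Multiplying by (1−δ): 10 ≥ 14(1−δ) + 5δ = 14 − 9δ.
So 9δ ≥ 4, i.e. δ ≥ 4/9.

4/9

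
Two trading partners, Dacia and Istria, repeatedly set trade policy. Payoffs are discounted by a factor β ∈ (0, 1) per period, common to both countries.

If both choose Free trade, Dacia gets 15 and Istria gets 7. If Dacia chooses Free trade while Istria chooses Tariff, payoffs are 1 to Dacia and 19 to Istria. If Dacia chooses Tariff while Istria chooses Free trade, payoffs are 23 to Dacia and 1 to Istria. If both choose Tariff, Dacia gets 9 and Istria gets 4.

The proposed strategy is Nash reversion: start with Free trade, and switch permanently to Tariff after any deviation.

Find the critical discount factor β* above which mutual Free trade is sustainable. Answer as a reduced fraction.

4/5

Dacia: cooperation gives 15 each period; deviation gives 23 once then 9 forever.
  15/(1−β) ≥ 23 + 9β/(1−β) ⇒ β ≥ 8/14 = 4/7.
Istria: cooperation gives 7 each period; deviation gives 19 once then 4 forever.
  β ≥ 12/15 = 4/5.
Both must hold, so the binding constraint is Istria's: β ≥ 4/5.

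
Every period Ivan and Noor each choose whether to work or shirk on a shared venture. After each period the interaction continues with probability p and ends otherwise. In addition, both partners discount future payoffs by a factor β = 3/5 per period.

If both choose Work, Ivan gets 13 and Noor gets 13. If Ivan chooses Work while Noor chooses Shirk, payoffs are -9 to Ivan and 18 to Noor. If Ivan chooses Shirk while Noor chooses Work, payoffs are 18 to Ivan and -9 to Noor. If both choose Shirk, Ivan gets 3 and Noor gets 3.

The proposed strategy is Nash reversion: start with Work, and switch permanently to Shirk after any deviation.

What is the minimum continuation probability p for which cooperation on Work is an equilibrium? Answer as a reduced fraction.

5/9

With continuation probability p and discount β, the effective per-period discount factor is βp.
Grim-trigger IC: βp ≥ (18−13)/(18−3) = 1/3.
So p ≥ (1/3)/(3/5) = 5/9.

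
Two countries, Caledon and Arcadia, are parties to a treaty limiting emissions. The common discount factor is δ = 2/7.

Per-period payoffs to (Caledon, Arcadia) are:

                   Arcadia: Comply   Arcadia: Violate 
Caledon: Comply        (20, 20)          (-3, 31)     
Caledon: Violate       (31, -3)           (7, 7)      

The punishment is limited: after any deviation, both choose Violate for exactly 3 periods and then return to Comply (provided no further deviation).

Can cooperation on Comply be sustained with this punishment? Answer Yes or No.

IC: δ+…+δ^3 ≥ (31−20)/(20−7) = 11/13.
At δ = 2/7: partial sum = 0.3907 < 0.8462. Cooperation not sustainable.

No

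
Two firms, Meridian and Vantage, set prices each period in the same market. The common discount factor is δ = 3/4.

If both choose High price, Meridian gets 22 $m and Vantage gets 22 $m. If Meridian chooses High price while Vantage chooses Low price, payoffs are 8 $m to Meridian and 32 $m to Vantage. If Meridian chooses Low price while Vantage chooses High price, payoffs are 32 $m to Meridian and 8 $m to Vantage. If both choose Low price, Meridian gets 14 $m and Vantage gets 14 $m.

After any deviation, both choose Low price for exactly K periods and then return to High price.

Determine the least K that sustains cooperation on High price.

IC: δ(1−δ^K)/(1−δ) ≥ (32−22)/(22−14) = 5/4.
With δ = 3/4: need 1 − δ^K ≥ 5/4·(1−3/4)/(3/4), i.e. δ^K ≤ 0.5833.
Since (3/4)^1 = 0.7500 and (3/4)^2 = 0.5625, the smallest such K is 2.

2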